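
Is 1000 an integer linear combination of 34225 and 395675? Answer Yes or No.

Yes

By Bézout, 34225s + 395675t = 1000 has integer solutions iff gcd(34225, 395675) | 1000.
Euclid: 395675 = 11·34225 + 19200; 34225 = 1·19200 + 15025; 19200 = 1·15025 + 4175; 15025 = 3·4175 + 2500; 4175 = 1·2500 + 1675; 2500 = 1·1675 + 825; 1675 = 2·825 + 25; 825 = 33·25 + 0. gcd = 25; 1000 mod 25 = 0. Yes.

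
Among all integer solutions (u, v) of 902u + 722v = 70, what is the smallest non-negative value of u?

221

Euclid: 902 = 1·722 + 180; 722 = 4·180 + 2; 180 = 90·2 + 0 → gcd = 2; 70 = 2·35.
Back-substitution yields 902·(-4) + 722·(5) = 2, so one solution is u = -4·35 = -140, v = 5·35 = 175.
Solutions in u differ by 722/2 = 361; the one in [0, 361) is -140 mod 361 = 221.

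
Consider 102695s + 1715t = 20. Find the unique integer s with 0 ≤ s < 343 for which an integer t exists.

Euclid: 102695 = 59·1715 + 1510; 1715 = 1·1510 + 205; 1510 = 7·205 + 75; 205 = 2·75 + 55; 75 = 1·55 + 20; 55 = 2·20 + 15; 20 = 1·15 + 5; 15 = 3·5 + 0 → gcd = 5; 20 = 5·4.
Back-substitution yields 102695·(92) + 1715·(-5509) = 5, so one solution is s = 92·4 = 368, t = -5509·4 = -22036.
Solutions in s differ by 1715/5 = 343; the one in [0, 343) is 368 mod 343 = 25.

25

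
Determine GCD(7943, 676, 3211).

gcd(7943, 676): 7943 = 11·676 + 507; 676 = 1·507 + 169; 507 = 3·169 + 0 → 169
gcd(169, 3211): 3211 = 19·169 + 0 → 169

169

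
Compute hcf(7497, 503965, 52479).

833

7497 = 3² · 7² · 17; 503965 = 5 · 7² · 11² · 17; 52479 = 3² · 7³ · 17
gcd takes min exponent of each prime: 7² · 17 = 833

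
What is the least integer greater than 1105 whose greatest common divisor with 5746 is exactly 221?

1547

Multiples of 221 above 1105: 221·6, 221·7, … . Need the cofactor coprime to 5746/221 = 26.
Checking s = 6, 7, … the first with gcd(s, 26) = 1 is s = 7, giving 1547.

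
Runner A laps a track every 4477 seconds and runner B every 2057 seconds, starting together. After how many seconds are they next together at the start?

76109

gcd first: 4477 = 2·2057 + 363; 2057 = 5·363 + 242; 363 = 1·242 + 121; 242 = 2·121 + 0 → gcd = 121
lcm = 4477·2057/gcd = 9209189/121 = 76109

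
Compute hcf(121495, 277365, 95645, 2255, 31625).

gcd(121495, 277365): 277365 = 2·121495 + 34375; 121495 = 3·34375 + 18370; 34375 = 1·18370 + 16005; 18370 = 1·16005 + 2365; 16005 = 6·2365 + 1815; 2365 = 1·1815 + 550; 1815 = 3·550 + 165; 550 = 3·165 + 55; 165 = 3·55 + 0 → 55
gcd(55, 95645): 95645 = 1739·55 + 0 → 55
gcd(55, 2255): 2255 = 41·55 + 0 → 55
gcd(55, 31625): 31625 = 575·55 + 0 → 55

55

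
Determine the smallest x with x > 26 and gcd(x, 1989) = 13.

52

1989 = 13·153. Any x with gcd(x, 1989) = 13 is a multiple of 13, say 13s, with s coprime to 153.
Need s > 26/13, so s ≥ 3. First s ≥ 3 with gcd(s, 153) = 1 is s = 4. Thus x = 13·4 = 52.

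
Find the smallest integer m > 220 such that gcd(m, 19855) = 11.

231

gcd(m, 19855) = 11 forces 11 | m; write m = 11s. Then gcd(11s, 11·1805) = 11·gcd(s, 1805), so need gcd(s, 1805) = 1.
11s > 220 gives s ≥ 21. The least s ≥ 21 coprime to 1805 is 21, so m = 11·21 = 231.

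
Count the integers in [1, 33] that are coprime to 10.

Prime factors of 10: 2, 5. Count integers ≤ 33 divisible by none of them.
By inclusion–exclusion: 33 − ⌊33/2⌋ − ⌊33/5⌋ + ⌊33/10⌋ = 14.

14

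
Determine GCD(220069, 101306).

1

Euclid: 220069 = 2·101306 + 17457; 101306 = 5·17457 + 14021; 17457 = 1·14021 + 3436; 14021 = 4·3436 + 277; 3436 = 12·277 + 112; 277 = 2·112 + 53; 112 = 2·53 + 6; 53 = 8·6 + 5; 6 = 1·5 + 1; 5 = 5·1 + 0. Last nonzero remainder: 1.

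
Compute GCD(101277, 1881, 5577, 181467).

gcd(101277, 1881): 101277 = 53·1881 + 1584; 1881 = 1·1584 + 297; 1584 = 5·297 + 99; 297 = 3·99 + 0 → 99
gcd(99, 5577): 5577 = 56·99 + 33; 99 = 3·33 + 0 → 33
gcd(33, 181467): 181467 = 5499·33 + 0 → 33

33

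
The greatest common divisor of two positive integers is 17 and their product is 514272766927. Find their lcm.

30251339231

Since gcd(p,q)·lcm(p,q) = pq, lcm = 514272766927/17 = 30251339231.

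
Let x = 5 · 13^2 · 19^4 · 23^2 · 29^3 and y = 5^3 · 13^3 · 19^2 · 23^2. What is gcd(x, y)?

min exponent per shared prime: 5 · 13^2 · 19^2 · 23^2 = 161368805

161368805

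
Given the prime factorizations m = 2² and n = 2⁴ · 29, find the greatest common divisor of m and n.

4

min exponent per shared prime: 2² = 4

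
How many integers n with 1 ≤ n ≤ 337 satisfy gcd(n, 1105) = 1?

235

Prime factors of 1105: 5, 13, 17. Count integers ≤ 337 divisible by none of them.
By inclusion–exclusion: 337 − ⌊337/5⌋ − ⌊337/13⌋ − ⌊337/17⌋ + ⌊337/65⌋ + ⌊337/85⌋ + ⌊337/221⌋ − ⌊337/1105⌋ = 235.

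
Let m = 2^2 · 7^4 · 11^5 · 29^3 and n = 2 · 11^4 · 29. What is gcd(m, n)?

849178

min exponent per shared prime: 2 · 11^4 · 29 = 849178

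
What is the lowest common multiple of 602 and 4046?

173978

gcd first: 4046 = 6·602 + 434; 602 = 1·434 + 168; 434 = 2·168 + 98; 168 = 1·98 + 70; 98 = 1·70 + 28; 70 = 2·28 + 14; 28 = 2·14 + 0 → gcd = 14
lcm = 602·4046/gcd = 2435692/14 = 173978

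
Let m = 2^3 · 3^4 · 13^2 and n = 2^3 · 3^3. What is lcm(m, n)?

max exponent per prime: 2^3 · 3^4 · 13^2 = 109512

109512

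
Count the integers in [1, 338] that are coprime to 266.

137

Prime factors of 266: 2, 7, 19. Count integers ≤ 338 divisible by none of them.
By inclusion–exclusion: 338 − ⌊338/2⌋ − ⌊338/7⌋ − ⌊338/19⌋ + ⌊338/14⌋ + ⌊338/38⌋ + ⌊338/133⌋ − ⌊338/266⌋ = 137.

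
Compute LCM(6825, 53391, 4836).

6825 = 3 · 5² · 7 · 13; 53391 = 3 · 13 · 37²; 4836 = 2² · 3 · 13 · 31
lcm takes max exponent of each prime: 2² · 3 · 5² · 7 · 13 · 31 · 37² = 1158584700

1158584700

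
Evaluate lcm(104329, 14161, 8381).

104329 = 17² · 19²; 14161 = 7² · 17²; 8381 = 17² · 29
lcm takes max exponent of each prime: 7² · 17² · 19² · 29 = 148251509

148251509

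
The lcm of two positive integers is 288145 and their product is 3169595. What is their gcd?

gcd·lcm = product, so gcd = 3169595/288145 = 11.

11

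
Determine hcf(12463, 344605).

1

Euclid: 344605 = 27·12463 + 8104; 12463 = 1·8104 + 4359; 8104 = 1·4359 + 3745; 4359 = 1·3745 + 614; 3745 = 6·614 + 61; 614 = 10·61 + 4; 61 = 15·4 + 1; 4 = 4·1 + 0. Last nonzero remainder: 1.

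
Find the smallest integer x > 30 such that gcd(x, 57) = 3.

33

Multiples of 3 above 30: 3·11, 3·12, … . Need the cofactor coprime to 57/3 = 19.
Checking s = 11, 12, … the first with gcd(s, 19) = 1 is s = 11, giving 33.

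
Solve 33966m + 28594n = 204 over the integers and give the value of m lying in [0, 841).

692

gcd(33966, 28594) = 34 (Euclid: 33966 = 1·28594 + 5372; 28594 = 5·5372 + 1734; 5372 = 3·1734 + 170; 1734 = 10·170 + 34; 170 = 5·34 + 0), and 34 | 204.
Extended Euclid: 33966·(-165) + 28594·(196) = 34. Scale by 6: m₀ = -990.
General solution m = m₀ + 841t; reducing mod 841 gives m = 692 (and n = -822).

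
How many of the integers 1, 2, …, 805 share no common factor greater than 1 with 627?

462

627 = 3·11·19. Inclusion–exclusion on these primes:
805 − ⌊805/3⌋ − ⌊805/11⌋ − ⌊805/19⌋ + ⌊805/33⌋ + ⌊805/57⌋ + ⌊805/209⌋ − ⌊805/627⌋ = 462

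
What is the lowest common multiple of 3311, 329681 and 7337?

1539280589

3311 = 7 · 11 · 43; 329681 = 11 · 17 · 41 · 43; 7337 = 11 · 23 · 29
lcm takes max exponent of each prime: 7 · 11 · 17 · 23 · 29 · 41 · 43 = 1539280589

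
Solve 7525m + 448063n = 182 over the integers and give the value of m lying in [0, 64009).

655

Euclid: 448063 = 59·7525 + 4088; 7525 = 1·4088 + 3437; 4088 = 1·3437 + 651; 3437 = 5·651 + 182; 651 = 3·182 + 105; 182 = 1·105 + 77; 105 = 1·77 + 28; 77 = 2·28 + 21; 28 = 1·21 + 7; 21 = 3·7 + 0 → gcd = 7; 182 = 7·26.
Back-substitution yields 7525·(-17208) + 448063·(289) = 7, so one solution is m = -17208·26 = -447408, n = 289·26 = 7514.
Solutions in m differ by 448063/7 = 64009; the one in [0, 64009) is -447408 mod 64009 = 655.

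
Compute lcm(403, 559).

gcd first: 559 = 1·403 + 156; 403 = 2·156 + 91; 156 = 1·91 + 65; 91 = 1·65 + 26; 65 = 2·26 + 13; 26 = 2·13 + 0 → gcd = 13
lcm = 403·559/gcd = 225277/13 = 17329

17329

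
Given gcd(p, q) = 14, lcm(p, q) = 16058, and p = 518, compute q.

434

Using pq = gcd(p,q)·lcm(p,q) = 14·16058 = 224812, we get q = 224812/518 = 434.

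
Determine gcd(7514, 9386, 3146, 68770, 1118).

gcd(7514, 9386): 9386 = 1·7514 + 1872; 7514 = 4·1872 + 26; 1872 = 72·26 + 0 → 26
gcd(26, 3146): 3146 = 121·26 + 0 → 26
gcd(26, 68770): 68770 = 2645·26 + 0 → 26
gcd(26, 1118): 1118 = 43·26 + 0 → 26

26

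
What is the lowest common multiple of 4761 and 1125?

595125

4761 = 3² · 23²; 1125 = 3² · 5³
max exponents: 3² · 5³ · 23² = 595125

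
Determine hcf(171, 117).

Euclid: 171 = 1·117 + 54; 117 = 2·54 + 9; 54 = 6·9 + 0. Last nonzero remainder: 9.

9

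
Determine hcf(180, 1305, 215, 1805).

5

180 = 2² · 3² · 5; 1305 = 3² · 5 · 29; 215 = 5 · 43; 1805 = 5 · 19²
gcd takes min exponent of each prime: 5 = 5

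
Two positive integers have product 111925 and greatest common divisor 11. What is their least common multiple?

10175

gcd·lcm = product, so lcm = 111925/11 = 10175.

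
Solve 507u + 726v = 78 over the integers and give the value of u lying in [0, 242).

Reduce mod 726: 507u ≡ 78 (mod 726). With g = gcd(507, 726) = 3 dividing 78, divide through: 169u ≡ 26 (mod 242).
Since gcd(169, 242) = 1, u ≡ 26·(169)⁻¹ ≡ 56 (mod 242). Smallest non-negative: 56.

56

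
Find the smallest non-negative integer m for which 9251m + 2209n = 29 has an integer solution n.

1565

gcd(9251, 2209) = 1 (Euclid: 9251 = 4·2209 + 415; 2209 = 5·415 + 134; 415 = 3·134 + 13; 134 = 10·13 + 4; 13 = 3·4 + 1; 4 = 4·1 + 0), and 1 | 29.
Extended Euclid: 9251·(511) + 2209·(-2140) = 1. Scale by 29: m₀ = 14819.
General solution m = m₀ + 2209t; reducing mod 2209 gives m = 1565 (and n = -6554).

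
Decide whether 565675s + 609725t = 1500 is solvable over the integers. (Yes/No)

gcd(565675, 609725): 609725 = 1·565675 + 44050; 565675 = 12·44050 + 37075; 44050 = 1·37075 + 6975; 37075 = 5·6975 + 2200; 6975 = 3·2200 + 375; 2200 = 5·375 + 325; 375 = 1·325 + 50; 325 = 6·50 + 25; 50 = 2·25 + 0 → 25
25 divides 1500, so a solution exists.

Yes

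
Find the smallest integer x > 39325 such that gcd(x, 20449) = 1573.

42471

Multiples of 1573 above 39325: 1573·26, 1573·27, … . Need the cofactor coprime to 20449/1573 = 13.
Checking s = 26, 27, … the first with gcd(s, 13) = 1 is s = 27, giving 42471.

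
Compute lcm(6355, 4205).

gcd first: 6355 = 1·4205 + 2150; 4205 = 1·2150 + 2055; 2150 = 1·2055 + 95; 2055 = 21·95 + 60; 95 = 1·60 + 35; 60 = 1·35 + 25; 35 = 1·25 + 10; 25 = 2·10 + 5; 10 = 2·5 + 0 → gcd = 5
lcm = 6355·4205/gcd = 26722775/5 = 5344555

5344555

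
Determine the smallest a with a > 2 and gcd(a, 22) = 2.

4

22 = 2·11. Any a with gcd(a, 22) = 2 is a multiple of 2, say 2s, with s coprime to 11.
Need s > 2/2, so s ≥ 2. First s ≥ 2 with gcd(s, 11) = 1 is s = 2. Thus a = 2·2 = 4.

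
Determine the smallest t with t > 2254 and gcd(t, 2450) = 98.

2450 = 98·25. Any t with gcd(t, 2450) = 98 is a multiple of 98, say 98s, with s coprime to 25.
Need s > 2254/98, so s ≥ 24. First s ≥ 24 with gcd(s, 25) = 1 is s = 24. Thus t = 98·24 = 2352.

2352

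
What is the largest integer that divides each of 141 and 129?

3

141 = 3 · 47
129 = 3 · 43
Common: 3 = 3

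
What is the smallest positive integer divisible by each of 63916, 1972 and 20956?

63916 = 2² · 19 · 29²; 1972 = 2² · 17 · 29; 20956 = 2² · 13² · 31
lcm takes max exponent of each prime: 2² · 13² · 17 · 19 · 29² · 31 = 5692550708

5692550708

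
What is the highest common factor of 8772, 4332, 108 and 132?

12

gcd(8772, 4332): 8772 = 2·4332 + 108; 4332 = 40·108 + 12; 108 = 9·12 + 0 → 12
gcd(12, 108): 108 = 9·12 + 0 → 12
gcd(12, 132): 132 = 11·12 + 0 → 12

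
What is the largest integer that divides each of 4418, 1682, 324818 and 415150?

2

4418 = 2 · 47²; 1682 = 2 · 29²; 324818 = 2 · 13² · 31²; 415150 = 2 · 5² · 19² · 23
gcd takes min exponent of each prime: 2 = 2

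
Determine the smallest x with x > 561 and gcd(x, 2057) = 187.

Multiples of 187 above 561: 187·4, 187·5, … . Need the cofactor coprime to 2057/187 = 11.
Checking s = 4, 5, … the first with gcd(s, 11) = 1 is s = 4, giving 748.

748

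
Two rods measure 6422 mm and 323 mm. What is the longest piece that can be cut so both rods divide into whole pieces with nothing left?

6422 = 2 · 13² · 19
323 = 17 · 19
Common: 19 = 19

19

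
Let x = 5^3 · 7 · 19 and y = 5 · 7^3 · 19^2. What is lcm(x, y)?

max exponent per prime: 5^3 · 7^3 · 19^2 = 15477875

15477875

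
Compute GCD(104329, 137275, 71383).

5491

gcd(104329, 137275): 137275 = 1·104329 + 32946; 104329 = 3·32946 + 5491; 32946 = 6·5491 + 0 → 5491
gcd(5491, 71383): 71383 = 13·5491 + 0 → 5491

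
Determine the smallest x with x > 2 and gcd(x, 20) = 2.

gcd(x, 20) = 2 forces 2 | x; write x = 2s. Then gcd(2s, 2·10) = 2·gcd(s, 10), so need gcd(s, 10) = 1.
2s > 2 gives s ≥ 2. The least s ≥ 2 coprime to 10 is 3, so x = 2·3 = 6.

6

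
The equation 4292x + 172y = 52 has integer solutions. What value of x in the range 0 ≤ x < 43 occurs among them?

Euclid: 4292 = 24·172 + 164; 172 = 1·164 + 8; 164 = 20·8 + 4; 8 = 2·4 + 0 → gcd = 4; 52 = 4·13.
Back-substitution yields 4292·(21) + 172·(-524) = 4, so one solution is x = 21·13 = 273, y = -524·13 = -6812.
Solutions in x differ by 172/4 = 43; the one in [0, 43) is 273 mod 43 = 15.

15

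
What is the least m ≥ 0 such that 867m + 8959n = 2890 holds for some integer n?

24

gcd(867, 8959) = 289 (Euclid: 8959 = 10·867 + 289; 867 = 3·289 + 0), and 289 | 2890.
Extended Euclid: 867·(-10) + 8959·(1) = 289. Scale by 10: m₀ = -100.
General solution m = m₀ + 31t; reducing mod 31 gives m = 24 (and n = -2).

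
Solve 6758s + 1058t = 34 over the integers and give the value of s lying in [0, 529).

302

Euclid: 6758 = 6·1058 + 410; 1058 = 2·410 + 238; 410 = 1·238 + 172; 238 = 1·172 + 66; 172 = 2·66 + 40; 66 = 1·40 + 26; 40 = 1·26 + 14; 26 = 1·14 + 12; 14 = 1·12 + 2; 12 = 6·2 + 0 → gcd = 2; 34 = 2·17.
Back-substitution yields 6758·(80) + 1058·(-511) = 2, so one solution is s = 80·17 = 1360, t = -511·17 = -8687.
Solutions in s differ by 1058/2 = 529; the one in [0, 529) is 1360 mod 529 = 302.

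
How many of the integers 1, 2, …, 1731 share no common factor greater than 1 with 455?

1096

455 = 5·7·13. Inclusion–exclusion on these primes:
1731 − ⌊1731/5⌋ − ⌊1731/7⌋ − ⌊1731/13⌋ + ⌊1731/35⌋ + ⌊1731/65⌋ + ⌊1731/91⌋ − ⌊1731/455⌋ = 1096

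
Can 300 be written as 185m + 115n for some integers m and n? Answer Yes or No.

Yes

By Bézout, 185m + 115n = 300 has integer solutions iff gcd(185, 115) | 300.
Euclid: 185 = 1·115 + 70; 115 = 1·70 + 45; 70 = 1·45 + 25; 45 = 1·25 + 20; 25 = 1·20 + 5; 20 = 4·5 + 0. gcd = 5; 300 mod 5 = 0. Yes.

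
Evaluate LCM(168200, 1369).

230265800

gcd first: 168200 = 122·1369 + 1182; 1369 = 1·1182 + 187; 1182 = 6·187 + 60; 187 = 3·60 + 7; 60 = 8·7 + 4; 7 = 1·4 + 3; 4 = 1·3 + 1; 3 = 3·1 + 0 → gcd = 1
lcm = 168200·1369/gcd = 230265800/1 = 230265800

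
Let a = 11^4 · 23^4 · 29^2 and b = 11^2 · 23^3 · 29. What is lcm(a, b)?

3445704900121

max exponent per prime: 11^4 · 23^4 · 29^2 = 3445704900121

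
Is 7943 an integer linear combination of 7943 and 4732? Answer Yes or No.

By Bézout, 7943u + 4732v = 7943 has integer solutions iff gcd(7943, 4732) | 7943.
Euclid: 7943 = 1·4732 + 3211; 4732 = 1·3211 + 1521; 3211 = 2·1521 + 169; 1521 = 9·169 + 0. gcd = 169; 7943 mod 169 = 0. Yes.

Yes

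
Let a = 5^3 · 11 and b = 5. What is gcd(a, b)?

5

min exponent per shared prime: 5 = 5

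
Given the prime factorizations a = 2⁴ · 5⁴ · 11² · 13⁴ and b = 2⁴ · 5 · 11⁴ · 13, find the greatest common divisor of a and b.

min exponent per shared prime: 2⁴ · 5 · 11² · 13 = 125840

125840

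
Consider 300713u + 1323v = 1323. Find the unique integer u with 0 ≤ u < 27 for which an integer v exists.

0

Euclid: 300713 = 227·1323 + 392; 1323 = 3·392 + 147; 392 = 2·147 + 98; 147 = 1·98 + 49; 98 = 2·49 + 0 → gcd = 49; 1323 = 49·27.
Back-substitution yields 300713·(-10) + 1323·(2273) = 49, so one solution is u = -10·27 = -270, v = 2273·27 = 61371.
Solutions in u differ by 1323/49 = 27; the one in [0, 27) is -270 mod 27 = 0.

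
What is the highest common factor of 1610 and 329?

7

1610 = 2 · 5 · 7 · 23
329 = 7 · 47
Common: 7 = 7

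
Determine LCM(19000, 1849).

35131000

gcd first: 19000 = 10·1849 + 510; 1849 = 3·510 + 319; 510 = 1·319 + 191; 319 = 1·191 + 128; 191 = 1·128 + 63; 128 = 2·63 + 2; 63 = 31·2 + 1; 2 = 2·1 + 0 → gcd = 1
lcm = 19000·1849/gcd = 35131000/1 = 35131000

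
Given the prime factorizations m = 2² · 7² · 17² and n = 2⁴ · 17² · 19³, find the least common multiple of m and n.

max exponent per prime: 2⁴ · 7² · 17² · 19³ = 1554084784

1554084784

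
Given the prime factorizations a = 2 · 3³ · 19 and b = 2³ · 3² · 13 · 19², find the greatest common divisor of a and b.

342

min exponent per shared prime: 2 · 3² · 19 = 342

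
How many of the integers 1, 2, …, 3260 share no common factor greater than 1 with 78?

1004

Prime factors of 78: 2, 3, 13. Count integers ≤ 3260 divisible by none of them.
By inclusion–exclusion: 3260 − ⌊3260/2⌋ − ⌊3260/3⌋ − ⌊3260/13⌋ + ⌊3260/6⌋ + ⌊3260/26⌋ + ⌊3260/39⌋ − ⌊3260/78⌋ = 1004.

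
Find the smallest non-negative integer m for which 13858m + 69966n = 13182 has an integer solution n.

6

Euclid: 69966 = 5·13858 + 676; 13858 = 20·676 + 338; 676 = 2·338 + 0 → gcd = 338; 13182 = 338·39.
Back-substitution yields 13858·(101) + 69966·(-20) = 338, so one solution is m = 101·39 = 3939, n = -20·39 = -780.
Solutions in m differ by 69966/338 = 207; the one in [0, 207) is 3939 mod 207 = 6.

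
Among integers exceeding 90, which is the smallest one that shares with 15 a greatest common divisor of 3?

93

15 = 3·5. Any m with gcd(m, 15) = 3 is a multiple of 3, say 3s, with s coprime to 5.
Need s > 90/3, so s ≥ 31. First s ≥ 31 with gcd(s, 5) = 1 is s = 31. Thus m = 3·31 = 93.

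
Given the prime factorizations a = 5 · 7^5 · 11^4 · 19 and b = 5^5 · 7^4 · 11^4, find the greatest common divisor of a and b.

175765205

min exponent per shared prime: 5 · 7^4 · 11^4 = 175765205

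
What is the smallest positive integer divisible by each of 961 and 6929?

961 = 31²; 6929 = 13² · 41
max exponents: 13² · 31² · 41 = 6658769

6658769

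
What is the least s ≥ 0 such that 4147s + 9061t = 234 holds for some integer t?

531

gcd(4147, 9061) = 13 (Euclid: 9061 = 2·4147 + 767; 4147 = 5·767 + 312; 767 = 2·312 + 143; 312 = 2·143 + 26; 143 = 5·26 + 13; 26 = 2·13 + 0), and 13 | 234.
Extended Euclid: 4147·(-319) + 9061·(146) = 13. Scale by 18: s₀ = -5742.
General solution s = s₀ + 697k; reducing mod 697 gives s = 531 (and t = -243).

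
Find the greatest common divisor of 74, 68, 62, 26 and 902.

2

gcd(74, 68): 74 = 1·68 + 6; 68 = 11·6 + 2; 6 = 3·2 + 0 → 2
gcd(2, 62): 62 = 31·2 + 0 → 2
gcd(2, 26): 26 = 13·2 + 0 → 2
gcd(2, 902): 902 = 451·2 + 0 → 2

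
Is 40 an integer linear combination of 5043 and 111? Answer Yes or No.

By Bézout, 5043u + 111v = 40 has integer solutions iff gcd(5043, 111) | 40.
Euclid: 5043 = 45·111 + 48; 111 = 2·48 + 15; 48 = 3·15 + 3; 15 = 5·3 + 0. gcd = 3; 40 mod 3 = 1. No.

No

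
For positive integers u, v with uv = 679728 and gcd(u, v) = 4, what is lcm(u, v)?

169932

gcd·lcm = product, so lcm = 679728/4 = 169932.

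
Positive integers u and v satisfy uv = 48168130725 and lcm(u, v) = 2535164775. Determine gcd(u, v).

From gcd × lcm = uv: gcd = 48168130725 / 2535164775 = 19.

19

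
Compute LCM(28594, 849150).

gcd first: 849150 = 29·28594 + 19924; 28594 = 1·19924 + 8670; 19924 = 2·8670 + 2584; 8670 = 3·2584 + 918; 2584 = 2·918 + 748; 918 = 1·748 + 170; 748 = 4·170 + 68; 170 = 2·68 + 34; 68 = 2·34 + 0 → gcd = 34
lcm = 28594·849150/gcd = 24280595100/34 = 714135150

714135150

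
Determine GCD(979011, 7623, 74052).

1089

979011 = 3² · 11² · 29 · 31; 7623 = 3² · 7 · 11²; 74052 = 2² · 3² · 11² · 17
gcd takes min exponent of each prime: 3² · 11² = 1089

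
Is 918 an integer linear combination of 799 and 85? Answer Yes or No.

By Bézout, 799m − 85n = 918 has integer solutions iff gcd(799, 85) | 918.
Euclid: 799 = 9·85 + 34; 85 = 2·34 + 17; 34 = 2·17 + 0. gcd = 17; 918 mod 17 = 0. Yes.

Yes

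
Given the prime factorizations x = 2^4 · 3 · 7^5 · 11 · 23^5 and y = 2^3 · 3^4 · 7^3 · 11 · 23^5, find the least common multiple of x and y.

1542151593115056

max exponent per prime: 2^4 · 3^4 · 7^5 · 11 · 23^5 = 1542151593115056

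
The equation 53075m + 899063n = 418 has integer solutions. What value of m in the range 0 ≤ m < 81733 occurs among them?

21835

Reduce mod 899063: 53075m ≡ 418 (mod 899063). With g = gcd(53075, 899063) = 11 dividing 418, divide through: 4825m ≡ 38 (mod 81733).
Since gcd(4825, 81733) = 1, m ≡ 38·(4825)⁻¹ ≡ 21835 (mod 81733). Smallest non-negative: 21835.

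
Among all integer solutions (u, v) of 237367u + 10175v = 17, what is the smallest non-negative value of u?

gcd(237367, 10175) = 1 (Euclid: 237367 = 23·10175 + 3342; 10175 = 3·3342 + 149; 3342 = 22·149 + 64; 149 = 2·64 + 21; 64 = 3·21 + 1; 21 = 21·1 + 0), and 1 | 17.
Extended Euclid: 237367·(478) + 10175·(-11151) = 1. Scale by 17: u₀ = 8126.
General solution u = u₀ + 10175t; reducing mod 10175 gives u = 8126 (and v = -189567).

8126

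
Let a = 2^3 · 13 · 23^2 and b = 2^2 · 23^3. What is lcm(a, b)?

max exponent per prime: 2^3 · 13 · 23^3 = 1265368

1265368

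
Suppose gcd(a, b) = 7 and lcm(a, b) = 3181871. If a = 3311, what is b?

Using ab = gcd(a,b)·lcm(a,b) = 7·3181871 = 22273097, we get b = 22273097/3311 = 6727.

6727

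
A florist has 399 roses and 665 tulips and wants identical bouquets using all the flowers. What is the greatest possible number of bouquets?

399 = 3 · 7 · 19
665 = 5 · 7 · 19
Common: 7 · 19 = 133

133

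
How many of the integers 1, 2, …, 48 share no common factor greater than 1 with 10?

Prime factors of 10: 2, 5. Count integers ≤ 48 divisible by none of them.
By inclusion–exclusion: 48 − ⌊48/2⌋ − ⌊48/5⌋ + ⌊48/10⌋ = 19.

19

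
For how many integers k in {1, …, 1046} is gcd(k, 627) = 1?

601

Prime factors of 627: 3, 11, 19. Count integers ≤ 1046 divisible by none of them.
By inclusion–exclusion: 1046 − ⌊1046/3⌋ − ⌊1046/11⌋ − ⌊1046/19⌋ + ⌊1046/33⌋ + ⌊1046/57⌋ + ⌊1046/209⌋ − ⌊1046/627⌋ = 601.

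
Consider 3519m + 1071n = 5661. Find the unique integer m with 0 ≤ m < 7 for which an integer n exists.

Reduce mod 1071: 3519m ≡ 5661 (mod 1071). With g = gcd(3519, 1071) = 153 dividing 5661, divide through: 23m ≡ 37 (mod 7).
Since gcd(23, 7) = 1, m ≡ 37·(23)⁻¹ ≡ 1 (mod 7). Smallest non-negative: 1.

1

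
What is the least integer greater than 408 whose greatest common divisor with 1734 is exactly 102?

510

gcd(t, 1734) = 102 forces 102 | t; write t = 102s. Then gcd(102s, 102·17) = 102·gcd(s, 17), so need gcd(s, 17) = 1.
102s > 408 gives s ≥ 5. The least s ≥ 5 coprime to 17 is 5, so t = 102·5 = 510.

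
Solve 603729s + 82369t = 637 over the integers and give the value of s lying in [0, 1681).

gcd(603729, 82369) = 49 (Euclid: 603729 = 7·82369 + 27146; 82369 = 3·27146 + 931; 27146 = 29·931 + 147; 931 = 6·147 + 49; 147 = 3·49 + 0), and 49 | 637.
Extended Euclid: 603729·(-531) + 82369·(3892) = 49. Scale by 13: s₀ = -6903.
General solution s = s₀ + 1681k; reducing mod 1681 gives s = 1502 (and t = -11009).

1502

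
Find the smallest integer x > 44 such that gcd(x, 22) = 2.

gcd(x, 22) = 2 forces 2 | x; write x = 2s. Then gcd(2s, 2·11) = 2·gcd(s, 11), so need gcd(s, 11) = 1.
2s > 44 gives s ≥ 23. The least s ≥ 23 coprime to 11 is 23, so x = 2·23 = 46.

46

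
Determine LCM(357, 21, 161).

357 = 3 · 7 · 17; 21 = 3 · 7; 161 = 7 · 23
lcm takes max exponent of each prime: 3 · 7 · 17 · 23 = 8211

8211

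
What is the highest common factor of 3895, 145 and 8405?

3895 = 5 · 19 · 41; 145 = 5 · 29; 8405 = 5 · 41²
gcd takes min exponent of each prime: 5 = 5

5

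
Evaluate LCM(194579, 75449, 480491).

lcm(194579, 75449) = 194579·75449/gcd = 14680790971/3971 = 3697001
lcm(3697001, 480491) = 3697001·480491/gcd = 1776375707491/3971 = 447337121

447337121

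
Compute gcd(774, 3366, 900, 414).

774 = 2 · 3² · 43; 3366 = 2 · 3² · 11 · 17; 900 = 2² · 3² · 5²; 414 = 2 · 3² · 23
gcd takes min exponent of each prime: 2 · 3² = 18

18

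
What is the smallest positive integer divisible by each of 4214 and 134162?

4214 = 2 · 7² · 43; 134162 = 2 · 7² · 37²
max exponents: 2 · 7² · 37² · 43 = 5768966

5768966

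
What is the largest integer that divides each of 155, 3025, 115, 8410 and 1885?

5

155 = 5 · 31; 3025 = 5² · 11²; 115 = 5 · 23; 8410 = 2 · 5 · 29²; 1885 = 5 · 13 · 29
gcd takes min exponent of each prime: 5 = 5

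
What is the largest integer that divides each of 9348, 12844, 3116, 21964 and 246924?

gcd(9348, 12844): 12844 = 1·9348 + 3496; 9348 = 2·3496 + 2356; 3496 = 1·2356 + 1140; 2356 = 2·1140 + 76; 1140 = 15·76 + 0 → 76
gcd(76, 3116): 3116 = 41·76 + 0 → 76
gcd(76, 21964): 21964 = 289·76 + 0 → 76
gcd(76, 246924): 246924 = 3249·76 + 0 → 76

76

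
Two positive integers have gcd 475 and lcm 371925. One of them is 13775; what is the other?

12825

m·n = gcd·lcm = 475·371925 = 176664375, so n = 176664375/13775 = 12825.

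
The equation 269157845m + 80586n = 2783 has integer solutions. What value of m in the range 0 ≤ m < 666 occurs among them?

Reduce mod 80586: 269157845m ≡ 2783 (mod 80586). With g = gcd(269157845, 80586) = 121 dividing 2783, divide through: 2224445m ≡ 23 (mod 666).
Since gcd(2224445, 666) = 1, m ≡ 23·(2224445)⁻¹ ≡ 271 (mod 666). Smallest non-negative: 271.

271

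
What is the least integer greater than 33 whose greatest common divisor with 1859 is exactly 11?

gcd(m, 1859) = 11 forces 11 | m; write m = 11s. Then gcd(11s, 11·169) = 11·gcd(s, 169), so need gcd(s, 169) = 1.
11s > 33 gives s ≥ 4. The least s ≥ 4 coprime to 169 is 4, so m = 11·4 = 44.

44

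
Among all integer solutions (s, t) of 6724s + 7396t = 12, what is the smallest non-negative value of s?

Euclid: 7396 = 1·6724 + 672; 6724 = 10·672 + 4; 672 = 168·4 + 0 → gcd = 4; 12 = 4·3.
Back-substitution yields 6724·(11) + 7396·(-10) = 4, so one solution is s = 11·3 = 33, t = -10·3 = -30.
Solutions in s differ by 7396/4 = 1849; the one in [0, 1849) is 33 mod 1849 = 33.

33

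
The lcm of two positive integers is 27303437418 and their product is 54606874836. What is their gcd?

2

From gcd × lcm = uv: gcd = 54606874836 / 27303437418 = 2.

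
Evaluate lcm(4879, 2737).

112217

4879 = 7 · 17 · 41; 2737 = 7 · 17 · 23
max exponents: 7 · 17 · 23 · 41 = 112217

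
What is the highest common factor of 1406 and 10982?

Euclid: 10982 = 7·1406 + 1140; 1406 = 1·1140 + 266; 1140 = 4·266 + 76; 266 = 3·76 + 38; 76 = 2·38 + 0. Last nonzero remainder: 38.

38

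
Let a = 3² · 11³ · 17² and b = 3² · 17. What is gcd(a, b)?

min exponent per shared prime: 3² · 17 = 153

153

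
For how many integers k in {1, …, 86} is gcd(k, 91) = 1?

68

Prime factors of 91: 7, 13. Count integers ≤ 86 divisible by none of them.
By inclusion–exclusion: 86 − ⌊86/7⌋ − ⌊86/13⌋ + ⌊86/91⌋ = 68.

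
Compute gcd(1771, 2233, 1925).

1771 = 7 · 11 · 23; 2233 = 7 · 11 · 29; 1925 = 5² · 7 · 11
gcd takes min exponent of each prime: 7 · 11 = 77

77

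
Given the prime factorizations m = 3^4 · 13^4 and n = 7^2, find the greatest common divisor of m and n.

1

min exponent per shared prime: (none) = 1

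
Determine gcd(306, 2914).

2

306 = 2 · 3² · 17
2914 = 2 · 31 · 47
Common: 2 = 2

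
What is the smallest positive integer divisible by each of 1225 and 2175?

106575

1225 = 5² · 7²; 2175 = 3 · 5² · 29
max exponents: 3 · 5² · 7² · 29 = 106575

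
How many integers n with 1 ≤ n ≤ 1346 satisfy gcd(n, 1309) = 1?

Prime factors of 1309: 7, 11, 17. Count integers ≤ 1346 divisible by none of them.
By inclusion–exclusion: 1346 − ⌊1346/7⌋ − ⌊1346/11⌋ − ⌊1346/17⌋ + ⌊1346/77⌋ + ⌊1346/119⌋ + ⌊1346/187⌋ − ⌊1346/1309⌋ = 987.

987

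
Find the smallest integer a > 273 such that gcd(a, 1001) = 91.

364

gcd(a, 1001) = 91 forces 91 | a; write a = 91s. Then gcd(91s, 91·11) = 91·gcd(s, 11), so need gcd(s, 11) = 1.
91s > 273 gives s ≥ 4. The least s ≥ 4 coprime to 11 is 4, so a = 91·4 = 364.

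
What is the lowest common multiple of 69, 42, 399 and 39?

238602

lcm(69, 42) = 69·42/gcd = 2898/3 = 966
lcm(966, 399) = 966·399/gcd = 385434/21 = 18354
lcm(18354, 39) = 18354·39/gcd = 715806/3 = 238602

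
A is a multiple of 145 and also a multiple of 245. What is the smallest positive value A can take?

7105

gcd first: 245 = 1·145 + 100; 145 = 1·100 + 45; 100 = 2·45 + 10; 45 = 4·10 + 5; 10 = 2·5 + 0 → gcd = 5
lcm = 145·245/gcd = 35525/5 = 7105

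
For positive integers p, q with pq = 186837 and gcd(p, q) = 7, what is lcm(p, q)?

gcd·lcm = product, so lcm = 186837/7 = 26691.

26691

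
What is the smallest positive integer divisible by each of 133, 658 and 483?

862638

lcm(133, 658) = 133·658/gcd = 87514/7 = 12502
lcm(12502, 483) = 12502·483/gcd = 6038466/7 = 862638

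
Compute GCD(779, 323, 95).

gcd(779, 323): 779 = 2·323 + 133; 323 = 2·133 + 57; 133 = 2·57 + 19; 57 = 3·19 + 0 → 19
gcd(19, 95): 95 = 5·19 + 0 → 19

19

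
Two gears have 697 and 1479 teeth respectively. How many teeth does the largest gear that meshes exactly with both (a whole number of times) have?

Euclid: 1479 = 2·697 + 85; 697 = 8·85 + 17; 85 = 5·17 + 0. Last nonzero remainder: 17.

17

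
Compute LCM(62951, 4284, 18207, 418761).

38526012

62951 = 7 · 17 · 23²; 4284 = 2² · 3² · 7 · 17; 18207 = 3² · 7 · 17²; 418761 = 3² · 7 · 17² · 23
lcm takes max exponent of each prime: 2² · 3² · 7 · 17² · 23² = 38526012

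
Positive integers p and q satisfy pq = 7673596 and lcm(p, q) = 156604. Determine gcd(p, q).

From gcd × lcm = pq: gcd = 7673596 / 156604 = 49.

49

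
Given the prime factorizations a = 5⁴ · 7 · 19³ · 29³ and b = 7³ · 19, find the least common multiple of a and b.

35861539870625

max exponent per prime: 5⁴ · 7³ · 19³ · 29³ = 35861539870625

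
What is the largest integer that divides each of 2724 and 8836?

Euclid: 8836 = 3·2724 + 664; 2724 = 4·664 + 68; 664 = 9·68 + 52; 68 = 1·52 + 16; 52 = 3·16 + 4; 16 = 4·4 + 0. Last nonzero remainder: 4.

4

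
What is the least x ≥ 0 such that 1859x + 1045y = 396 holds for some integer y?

39

Reduce mod 1045: 1859x ≡ 396 (mod 1045). With g = gcd(1859, 1045) = 11 dividing 396, divide through: 169x ≡ 36 (mod 95).
Since gcd(169, 95) = 1, x ≡ 36·(169)⁻¹ ≡ 39 (mod 95). Smallest non-negative: 39.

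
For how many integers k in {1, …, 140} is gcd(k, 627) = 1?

81

627 = 3·11·19. Inclusion–exclusion on these primes:
140 − ⌊140/3⌋ − ⌊140/11⌋ − ⌊140/19⌋ + ⌊140/33⌋ + ⌊140/57⌋ + ⌊140/209⌋ − ⌊140/627⌋ = 81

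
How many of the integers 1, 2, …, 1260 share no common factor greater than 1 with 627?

Prime factors of 627: 3, 11, 19. Count integers ≤ 1260 divisible by none of them.
By inclusion–exclusion: 1260 − ⌊1260/3⌋ − ⌊1260/11⌋ − ⌊1260/19⌋ + ⌊1260/33⌋ + ⌊1260/57⌋ + ⌊1260/209⌋ − ⌊1260/627⌋ = 724.

724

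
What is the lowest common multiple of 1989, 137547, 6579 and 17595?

1989 = 3² · 13 · 17; 137547 = 3² · 17 · 29 · 31; 6579 = 3² · 17 · 43; 17595 = 3² · 5 · 17 · 23
lcm takes max exponent of each prime: 3² · 5 · 13 · 17 · 23 · 29 · 31 · 43 = 8842208895

8842208895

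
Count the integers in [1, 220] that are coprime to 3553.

179

3553 = 11·17·19. Inclusion–exclusion on these primes:
220 − ⌊220/11⌋ − ⌊220/17⌋ − ⌊220/19⌋ + ⌊220/187⌋ + ⌊220/209⌋ + ⌊220/323⌋ − ⌊220/3553⌋ = 179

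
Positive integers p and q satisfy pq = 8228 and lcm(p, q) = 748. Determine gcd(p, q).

11

gcd·lcm = product, so gcd = 8228/748 = 11.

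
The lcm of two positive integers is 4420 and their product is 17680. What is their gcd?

gcd·lcm = product, so gcd = 17680/4420 = 4.

4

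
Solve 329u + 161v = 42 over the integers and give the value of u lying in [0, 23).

6

gcd(329, 161) = 7 (Euclid: 329 = 2·161 + 7; 161 = 23·7 + 0), and 7 | 42.
Extended Euclid: 329·(1) + 161·(-2) = 7. Scale by 6: u₀ = 6.
General solution u = u₀ + 23t; reducing mod 23 gives u = 6 (and v = -12).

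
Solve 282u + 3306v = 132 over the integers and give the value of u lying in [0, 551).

317

Reduce mod 3306: 282u ≡ 132 (mod 3306). With g = gcd(282, 3306) = 6 dividing 132, divide through: 47u ≡ 22 (mod 551).
Since gcd(47, 551) = 1, u ≡ 22·(47)⁻¹ ≡ 317 (mod 551). Smallest non-negative: 317.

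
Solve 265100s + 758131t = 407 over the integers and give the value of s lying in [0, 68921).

Euclid: 758131 = 2·265100 + 227931; 265100 = 1·227931 + 37169; 227931 = 6·37169 + 4917; 37169 = 7·4917 + 2750; 4917 = 1·2750 + 2167; 2750 = 1·2167 + 583; 2167 = 3·583 + 418; 583 = 1·418 + 165; 418 = 2·165 + 88; 165 = 1·88 + 77; 88 = 1·77 + 11; 77 = 7·11 + 0 → gcd = 11; 407 = 11·37.
Back-substitution yields 265100·(-9097) + 758131·(3181) = 11, so one solution is s = -9097·37 = -336589, t = 3181·37 = 117697.
Solutions in s differ by 758131/11 = 68921; the one in [0, 68921) is -336589 mod 68921 = 8016.

8016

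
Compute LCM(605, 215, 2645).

605 = 5 · 11²; 215 = 5 · 43; 2645 = 5 · 23²
lcm takes max exponent of each prime: 5 · 11² · 23² · 43 = 13761935

13761935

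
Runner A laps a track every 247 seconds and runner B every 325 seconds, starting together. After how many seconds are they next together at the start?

247 = 13 · 19; 325 = 5² · 13
max exponents: 5² · 13 · 19 = 6175

6175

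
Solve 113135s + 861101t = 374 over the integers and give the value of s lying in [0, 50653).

18503

gcd(113135, 861101) = 17 (Euclid: 861101 = 7·113135 + 69156; 113135 = 1·69156 + 43979; 69156 = 1·43979 + 25177; 43979 = 1·25177 + 18802; 25177 = 1·18802 + 6375; 18802 = 2·6375 + 6052; 6375 = 1·6052 + 323; 6052 = 18·323 + 238; 323 = 1·238 + 85; 238 = 2·85 + 68; 85 = 1·68 + 17; 68 = 4·17 + 0), and 17 | 374.
Extended Euclid: 113135·(-10671) + 861101·(1402) = 17. Scale by 22: s₀ = -234762.
General solution s = s₀ + 50653k; reducing mod 50653 gives s = 18503 (and t = -2431).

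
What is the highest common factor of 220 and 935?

55

Euclid: 935 = 4·220 + 55; 220 = 4·55 + 0. Last nonzero remainder: 55.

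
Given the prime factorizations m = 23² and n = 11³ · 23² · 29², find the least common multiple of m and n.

592147259

max exponent per prime: 11³ · 23² · 29² = 592147259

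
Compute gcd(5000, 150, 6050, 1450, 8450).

50

5000 = 2³ · 5⁴; 150 = 2 · 3 · 5²; 6050 = 2 · 5² · 11²; 1450 = 2 · 5² · 29; 8450 = 2 · 5² · 13²
gcd takes min exponent of each prime: 2 · 5² = 50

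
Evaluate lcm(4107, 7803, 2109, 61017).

4128081399387

4107 = 3 · 37²; 7803 = 3³ · 17²; 2109 = 3 · 19 · 37; 61017 = 3 · 11 · 43²
lcm takes max exponent of each prime: 3³ · 11 · 17² · 19 · 37² · 43² = 4128081399387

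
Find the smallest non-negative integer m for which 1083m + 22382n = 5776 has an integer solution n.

Reduce mod 22382: 1083m ≡ 5776 (mod 22382). With g = gcd(1083, 22382) = 361 dividing 5776, divide through: 3m ≡ 16 (mod 62).
Since gcd(3, 62) = 1, m ≡ 16·(3)⁻¹ ≡ 26 (mod 62). Smallest non-negative: 26.

26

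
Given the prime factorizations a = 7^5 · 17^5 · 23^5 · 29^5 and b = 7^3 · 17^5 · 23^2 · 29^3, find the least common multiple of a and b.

3150387506722749148928093

max exponent per prime: 7^5 · 17^5 · 23^5 · 29^5 = 3150387506722749148928093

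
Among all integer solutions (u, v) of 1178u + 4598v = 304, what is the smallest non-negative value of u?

Reduce mod 4598: 1178u ≡ 304 (mod 4598). With g = gcd(1178, 4598) = 38 dividing 304, divide through: 31u ≡ 8 (mod 121).
Since gcd(31, 121) = 1, u ≡ 8·(31)⁻¹ ≡ 51 (mod 121). Smallest non-negative: 51.

51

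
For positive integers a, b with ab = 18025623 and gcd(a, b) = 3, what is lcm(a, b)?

Since gcd(a,b)·lcm(a,b) = ab, lcm = 18025623/3 = 6008541.

6008541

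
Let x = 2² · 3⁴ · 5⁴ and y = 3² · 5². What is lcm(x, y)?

max exponent per prime: 2² · 3⁴ · 5⁴ = 202500

202500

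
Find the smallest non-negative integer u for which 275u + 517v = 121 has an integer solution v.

23

gcd(275, 517) = 11 (Euclid: 517 = 1·275 + 242; 275 = 1·242 + 33; 242 = 7·33 + 11; 33 = 3·11 + 0), and 11 | 121.
Extended Euclid: 275·(-15) + 517·(8) = 11. Scale by 11: u₀ = -165.
General solution u = u₀ + 47t; reducing mod 47 gives u = 23 (and v = -12).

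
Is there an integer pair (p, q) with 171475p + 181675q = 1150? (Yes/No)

Yes

gcd(171475, 181675): 181675 = 1·171475 + 10200; 171475 = 16·10200 + 8275; 10200 = 1·8275 + 1925; 8275 = 4·1925 + 575; 1925 = 3·575 + 200; 575 = 2·200 + 175; 200 = 1·175 + 25; 175 = 7·25 + 0 → 25
25 divides 1150, so a solution exists.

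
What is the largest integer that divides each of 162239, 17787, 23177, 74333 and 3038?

49

162239 = 7³ · 11 · 43; 17787 = 3 · 7² · 11²; 23177 = 7² · 11 · 43; 74333 = 7² · 37 · 41; 3038 = 2 · 7² · 31
gcd takes min exponent of each prime: 7² = 49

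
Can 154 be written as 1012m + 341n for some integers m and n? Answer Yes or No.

gcd(1012, 341): 1012 = 2·341 + 330; 341 = 1·330 + 11; 330 = 30·11 + 0 → 11
11 divides 154, so a solution exists.

Yes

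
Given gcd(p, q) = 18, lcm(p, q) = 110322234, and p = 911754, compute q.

2178

Using pq = gcd(p,q)·lcm(p,q) = 18·110322234 = 1985800212, we get q = 1985800212/911754 = 2178.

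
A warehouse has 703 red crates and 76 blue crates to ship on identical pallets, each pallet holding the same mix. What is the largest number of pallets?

Euclid: 703 = 9·76 + 19; 76 = 4·19 + 0. Last nonzero remainder: 19.

19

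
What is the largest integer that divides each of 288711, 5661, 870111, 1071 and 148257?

288711 = 3³ · 17² · 37; 5661 = 3² · 17 · 37; 870111 = 3² · 11² · 17 · 47; 1071 = 3² · 7 · 17; 148257 = 3³ · 17² · 19
gcd takes min exponent of each prime: 3² · 17 = 153

153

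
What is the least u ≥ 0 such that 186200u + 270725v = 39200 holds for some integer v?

70

Reduce mod 270725: 186200u ≡ 39200 (mod 270725). With g = gcd(186200, 270725) = 1225 dividing 39200, divide through: 152u ≡ 32 (mod 221).
Since gcd(152, 221) = 1, u ≡ 32·(152)⁻¹ ≡ 70 (mod 221). Smallest non-negative: 70.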